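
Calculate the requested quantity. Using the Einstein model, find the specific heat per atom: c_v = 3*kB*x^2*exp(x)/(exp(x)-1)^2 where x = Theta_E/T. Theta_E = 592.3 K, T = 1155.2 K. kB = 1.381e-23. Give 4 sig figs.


Step 1: x = Theta_E/T = 592.3/1155.2 = 0.5127
Step 2: x^2 = 0.2629
Step 3: exp(x) = 1.67
Step 4: c_v = 3*1.381e-23*0.2629*1.67/(1.67-1)^2 = 4.053e-23

4.053e-23


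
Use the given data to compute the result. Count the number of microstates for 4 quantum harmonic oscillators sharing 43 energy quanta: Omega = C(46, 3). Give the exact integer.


Step 1: Use binomial coefficient C(46, 3)
Step 2: Numerator = 46! / 43!
Step 3: Denominator = 3!
Step 4: Omega = 15180

15180


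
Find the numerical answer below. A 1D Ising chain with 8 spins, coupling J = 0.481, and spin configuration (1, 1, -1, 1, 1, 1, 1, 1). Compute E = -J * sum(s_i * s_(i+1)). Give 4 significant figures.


Step 1: Nearest-neighbor products: 1, -1, -1, 1, 1, 1, 1
Step 2: Sum of products = 3
Step 3: E = -0.481 * 3 = -1.443

-1.443


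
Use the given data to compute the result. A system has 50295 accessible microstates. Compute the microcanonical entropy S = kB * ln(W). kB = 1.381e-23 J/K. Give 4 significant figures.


Step 1: ln(W) = ln(50295) = 10.83
Step 2: S = kB * ln(W) = 1.381e-23 * 10.83
Step 3: S = 1.495e-22 J/K

1.495e-22


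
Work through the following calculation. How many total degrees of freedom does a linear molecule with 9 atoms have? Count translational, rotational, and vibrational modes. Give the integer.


Step 1: Translational DOF = 3
Step 2: Rotational DOF (linear) = 2
Step 3: Vibrational DOF = 3*9 - 5 = 22
Step 4: Total = 3 + 2 + 22 = 27

27


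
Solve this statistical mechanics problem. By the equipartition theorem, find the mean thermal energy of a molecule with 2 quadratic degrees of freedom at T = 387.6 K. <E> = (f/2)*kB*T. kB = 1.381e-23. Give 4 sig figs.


Step 1: f/2 = 2/2 = 1
Step 2: kB*T = 1.381e-23 * 387.6 = 5.353e-21
Step 3: <E> = 1 * 5.353e-21 = 5.353e-21 J

5.353e-21


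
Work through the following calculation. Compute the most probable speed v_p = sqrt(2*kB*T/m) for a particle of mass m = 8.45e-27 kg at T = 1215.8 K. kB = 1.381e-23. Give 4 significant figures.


Step 1: Numerator = 2*kB*T = 2*1.381e-23*1215.8 = 3.358e-20
Step 2: Ratio = 3.358e-20 / 8.45e-27 = 3.974e+06
Step 3: v_p = sqrt(3.974e+06) = 1993 m/s

1993


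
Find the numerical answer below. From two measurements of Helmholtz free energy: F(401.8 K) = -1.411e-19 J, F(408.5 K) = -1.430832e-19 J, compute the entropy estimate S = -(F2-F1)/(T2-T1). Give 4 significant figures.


Step 1: dF = F2 - F1 = -1.430832e-19 - (-1.411e-19) = -1.9832e-21 J
Step 2: dT = T2 - T1 = 408.5 - 401.8 = 6.7 K
Step 3: S = -dF/dT = -(-1.9832e-21)/6.7 = 2.96e-22 J/K

2.96e-22


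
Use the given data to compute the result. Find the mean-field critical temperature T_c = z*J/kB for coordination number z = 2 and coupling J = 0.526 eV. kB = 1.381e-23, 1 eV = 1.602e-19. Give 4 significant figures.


Step 1: z*J = 2*0.526 = 1.052 eV
Step 2: Convert to Joules: 1.052*1.602e-19 = 1.685e-19 J
Step 3: T_c = 1.685e-19 / 1.381e-23 = 1.22e+04 K

1.22e+04


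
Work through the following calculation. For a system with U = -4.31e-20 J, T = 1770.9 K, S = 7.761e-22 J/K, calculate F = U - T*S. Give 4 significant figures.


Step 1: T*S = 1770.9 * 7.761e-22 = 1.374e-18 J
Step 2: F = U - T*S = -4.31e-20 - 1.374e-18
Step 3: F = -1.417e-18 J

-1.417e-18


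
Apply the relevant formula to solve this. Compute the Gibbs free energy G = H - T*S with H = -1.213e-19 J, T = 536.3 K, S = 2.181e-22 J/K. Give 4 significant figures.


Step 1: T*S = 536.3 * 2.181e-22 = 1.17e-19 J
Step 2: G = H - T*S = -1.213e-19 - 1.17e-19
Step 3: G = -2.383e-19 J

-2.383e-19


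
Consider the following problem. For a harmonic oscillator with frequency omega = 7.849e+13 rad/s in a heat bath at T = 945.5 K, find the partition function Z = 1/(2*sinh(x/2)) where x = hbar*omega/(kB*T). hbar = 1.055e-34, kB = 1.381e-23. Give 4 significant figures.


Step 1: Compute x = hbar*omega/(kB*T) = 1.055e-34*7.849e+13/(1.381e-23*945.5) = 0.6342
Step 2: x/2 = 0.3171
Step 3: sinh(x/2) = 0.3224
Step 4: Z = 1/(2*0.3224) = 1.551

1.551


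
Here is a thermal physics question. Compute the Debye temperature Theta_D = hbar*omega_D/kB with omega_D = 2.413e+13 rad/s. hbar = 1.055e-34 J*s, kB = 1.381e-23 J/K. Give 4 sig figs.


Step 1: hbar*omega_D = 1.055e-34 * 2.413e+13 = 2.546e-21 J
Step 2: Theta_D = 2.546e-21 / 1.381e-23
Step 3: Theta_D = 184.3 K

184.3


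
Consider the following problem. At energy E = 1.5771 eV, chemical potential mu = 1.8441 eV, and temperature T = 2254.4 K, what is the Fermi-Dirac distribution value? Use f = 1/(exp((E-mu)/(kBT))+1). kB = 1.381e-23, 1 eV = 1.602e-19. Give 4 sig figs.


Step 1: (E - mu) = 1.5771 - 1.8441 = -0.267 eV
Step 2: Convert: (E-mu)*eV = -4.277e-20 J
Step 3: x = (E-mu)*eV/(kB*T) = -1.374
Step 4: f = 1/(exp(-1.374)+1) = 0.798

0.798


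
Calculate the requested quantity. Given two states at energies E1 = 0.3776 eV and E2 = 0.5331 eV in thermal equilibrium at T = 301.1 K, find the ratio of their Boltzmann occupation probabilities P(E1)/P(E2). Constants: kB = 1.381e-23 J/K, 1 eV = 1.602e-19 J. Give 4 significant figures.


Step 1: Compute energy difference dE = E1 - E2 = 0.3776 - 0.5331 = -0.1555 eV
Step 2: Convert to Joules: dE_J = -0.1555 * 1.602e-19 = -2.491e-20 J
Step 3: Compute exponent = -dE_J / (kB * T) = -(-2.491e-20) / (1.381e-23 * 301.1) = 5.991
Step 4: P(E1)/P(E2) = exp(5.991) = 399.8

399.8


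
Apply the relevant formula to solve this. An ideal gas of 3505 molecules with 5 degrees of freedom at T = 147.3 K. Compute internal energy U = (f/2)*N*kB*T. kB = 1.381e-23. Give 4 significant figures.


Step 1: f/2 = 5/2 = 2.5
Step 2: N*kB*T = 3505*1.381e-23*147.3 = 7.13e-18
Step 3: U = 2.5 * 7.13e-18 = 1.782e-17 J

1.782e-17


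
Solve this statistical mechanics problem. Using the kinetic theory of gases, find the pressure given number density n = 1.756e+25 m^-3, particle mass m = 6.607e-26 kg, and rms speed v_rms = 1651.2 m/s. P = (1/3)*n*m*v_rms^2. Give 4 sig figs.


Step 1: v_rms^2 = 1651.2^2 = 2.726e+06
Step 2: n*m = 1.756e+25*6.607e-26 = 1.16
Step 3: P = (1/3)*1.16*2.726e+06 = 1.054e+06 Pa

1.054e+06


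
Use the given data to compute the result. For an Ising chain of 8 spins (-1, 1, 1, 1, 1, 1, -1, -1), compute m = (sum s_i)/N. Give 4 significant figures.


Step 1: Count up spins (+1): 5, down spins (-1): 3
Step 2: Total magnetization M = 5 - 3 = 2
Step 3: m = M/N = 2/8 = 0.25

0.25


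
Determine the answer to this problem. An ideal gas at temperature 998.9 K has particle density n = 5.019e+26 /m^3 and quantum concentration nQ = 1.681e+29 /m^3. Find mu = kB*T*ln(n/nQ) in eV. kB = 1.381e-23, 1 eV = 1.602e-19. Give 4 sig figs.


Step 1: n/nQ = 5.019e+26/1.681e+29 = 0.002986
Step 2: ln(n/nQ) = -5.814
Step 3: mu = kB*T*ln(n/nQ) = 1.379e-20*-5.814 = -8.02e-20 J
Step 4: Convert to eV: -8.02e-20/1.602e-19 = -0.5006 eV

-0.5006


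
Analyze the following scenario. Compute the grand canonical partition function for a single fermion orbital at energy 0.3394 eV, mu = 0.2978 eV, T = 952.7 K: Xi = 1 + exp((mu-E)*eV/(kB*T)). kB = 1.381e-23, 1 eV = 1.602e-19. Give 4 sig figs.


Step 1: (mu - E) = 0.2978 - 0.3394 = -0.0416 eV
Step 2: x = (mu-E)*eV/(kB*T) = -0.0416*1.602e-19/(1.381e-23*952.7) = -0.5065
Step 3: exp(x) = 0.6026
Step 4: Xi = 1 + 0.6026 = 1.603

1.603


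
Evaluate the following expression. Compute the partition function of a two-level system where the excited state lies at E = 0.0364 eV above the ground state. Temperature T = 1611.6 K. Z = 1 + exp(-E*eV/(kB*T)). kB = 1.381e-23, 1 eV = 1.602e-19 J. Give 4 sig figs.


Step 1: Compute beta*E = E*eV/(kB*T) = 0.0364*1.602e-19/(1.381e-23*1611.6) = 0.262
Step 2: exp(-beta*E) = exp(-0.262) = 0.7695
Step 3: Z = 1 + 0.7695 = 1.77

1.77


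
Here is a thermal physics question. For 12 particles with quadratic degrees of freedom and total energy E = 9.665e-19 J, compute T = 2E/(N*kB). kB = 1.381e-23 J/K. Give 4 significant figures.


Step 1: Numerator = 2*E = 2*9.665e-19 = 1.933e-18 J
Step 2: Denominator = N*kB = 12*1.381e-23 = 1.657e-22
Step 3: T = 1.933e-18 / 1.657e-22 = 1.166e+04 K

1.166e+04


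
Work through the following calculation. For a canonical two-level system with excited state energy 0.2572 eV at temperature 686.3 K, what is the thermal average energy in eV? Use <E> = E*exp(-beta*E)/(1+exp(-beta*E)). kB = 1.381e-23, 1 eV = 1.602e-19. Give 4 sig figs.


Step 1: beta*E = 0.2572*1.602e-19/(1.381e-23*686.3) = 4.347
Step 2: exp(-beta*E) = 0.01294
Step 3: <E> = 0.2572*0.01294/(1+0.01294) = 0.003286 eV

0.003286


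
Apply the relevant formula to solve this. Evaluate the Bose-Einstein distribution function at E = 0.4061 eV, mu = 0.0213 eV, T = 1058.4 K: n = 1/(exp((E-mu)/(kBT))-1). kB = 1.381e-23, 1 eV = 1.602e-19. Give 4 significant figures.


Step 1: (E - mu) = 0.3848 eV
Step 2: x = (E-mu)*eV/(kB*T) = 0.3848*1.602e-19/(1.381e-23*1058.4) = 4.217
Step 3: exp(x) = 67.86
Step 4: n = 1/(exp(x)-1) = 0.01496

0.01496


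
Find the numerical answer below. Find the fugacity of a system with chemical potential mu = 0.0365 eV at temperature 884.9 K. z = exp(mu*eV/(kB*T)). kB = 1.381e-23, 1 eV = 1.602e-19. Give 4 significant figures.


Step 1: Convert mu to Joules: 0.0365*1.602e-19 = 5.847e-21 J
Step 2: kB*T = 1.381e-23*884.9 = 1.222e-20 J
Step 3: mu/(kB*T) = 0.4785
Step 4: z = exp(0.4785) = 1.614

1.614


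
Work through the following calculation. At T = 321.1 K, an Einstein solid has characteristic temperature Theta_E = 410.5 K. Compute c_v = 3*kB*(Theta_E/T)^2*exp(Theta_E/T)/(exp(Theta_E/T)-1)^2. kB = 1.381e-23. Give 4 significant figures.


Step 1: x = Theta_E/T = 410.5/321.1 = 1.278
Step 2: x^2 = 1.634
Step 3: exp(x) = 3.591
Step 4: c_v = 3*1.381e-23*1.634*3.591/(3.591-1)^2 = 3.622e-23

3.622e-23


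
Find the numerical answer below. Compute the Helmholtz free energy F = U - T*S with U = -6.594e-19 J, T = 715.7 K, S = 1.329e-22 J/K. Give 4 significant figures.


Step 1: T*S = 715.7 * 1.329e-22 = 9.512e-20 J
Step 2: F = U - T*S = -6.594e-19 - 9.512e-20
Step 3: F = -7.545e-19 J

-7.545e-19


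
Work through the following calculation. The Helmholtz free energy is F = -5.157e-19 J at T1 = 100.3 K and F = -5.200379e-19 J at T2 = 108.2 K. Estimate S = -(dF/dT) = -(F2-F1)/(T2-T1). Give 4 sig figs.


Step 1: dF = F2 - F1 = -5.200379e-19 - (-5.157e-19) = -4.3379e-21 J
Step 2: dT = T2 - T1 = 108.2 - 100.3 = 7.9 K
Step 3: S = -dF/dT = -(-4.3379e-21)/7.9 = 5.491e-22 J/K

5.491e-22


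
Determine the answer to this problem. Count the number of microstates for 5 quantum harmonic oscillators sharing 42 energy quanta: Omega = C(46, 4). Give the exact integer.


Step 1: Use binomial coefficient C(46, 4)
Step 2: Numerator = 46! / 42!
Step 3: Denominator = 4!
Step 4: Omega = 163185

163185


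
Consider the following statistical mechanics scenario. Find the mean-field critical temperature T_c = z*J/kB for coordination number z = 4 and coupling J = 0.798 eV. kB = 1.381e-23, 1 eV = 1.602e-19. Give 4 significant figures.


Step 1: z*J = 4*0.798 = 3.192 eV
Step 2: Convert to Joules: 3.192*1.602e-19 = 5.114e-19 J
Step 3: T_c = 5.114e-19 / 1.381e-23 = 3.703e+04 K

3.703e+04


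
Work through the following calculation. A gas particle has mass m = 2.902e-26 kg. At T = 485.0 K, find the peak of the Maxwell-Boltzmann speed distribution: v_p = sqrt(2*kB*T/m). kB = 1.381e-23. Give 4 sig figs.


Step 1: Numerator = 2*kB*T = 2*1.381e-23*485.0 = 1.34e-20
Step 2: Ratio = 1.34e-20 / 2.902e-26 = 4.616e+05
Step 3: v_p = sqrt(4.616e+05) = 679.4 m/s

679.4


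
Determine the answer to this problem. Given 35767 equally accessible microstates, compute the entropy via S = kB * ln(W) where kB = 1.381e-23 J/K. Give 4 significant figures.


Step 1: ln(W) = ln(35767) = 10.48
Step 2: S = kB * ln(W) = 1.381e-23 * 10.48
Step 3: S = 1.448e-22 J/K

1.448e-22


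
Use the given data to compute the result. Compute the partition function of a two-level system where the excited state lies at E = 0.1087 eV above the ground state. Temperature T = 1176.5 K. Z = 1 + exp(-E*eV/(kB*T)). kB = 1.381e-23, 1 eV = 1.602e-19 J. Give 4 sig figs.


Step 1: Compute beta*E = E*eV/(kB*T) = 0.1087*1.602e-19/(1.381e-23*1176.5) = 1.072
Step 2: exp(-beta*E) = exp(-1.072) = 0.3424
Step 3: Z = 1 + 0.3424 = 1.342

1.342


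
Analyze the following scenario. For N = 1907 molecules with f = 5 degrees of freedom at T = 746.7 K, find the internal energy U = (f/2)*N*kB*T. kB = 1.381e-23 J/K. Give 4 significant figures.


Step 1: f/2 = 5/2 = 2.5
Step 2: N*kB*T = 1907*1.381e-23*746.7 = 1.966e-17
Step 3: U = 2.5 * 1.966e-17 = 4.916e-17 J

4.916e-17


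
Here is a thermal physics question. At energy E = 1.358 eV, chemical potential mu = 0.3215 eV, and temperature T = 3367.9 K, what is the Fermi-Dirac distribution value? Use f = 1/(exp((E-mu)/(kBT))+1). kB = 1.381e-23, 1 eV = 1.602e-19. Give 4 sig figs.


Step 1: (E - mu) = 1.358 - 0.3215 = 1.037 eV
Step 2: Convert: (E-mu)*eV = 1.66e-19 J
Step 3: x = (E-mu)*eV/(kB*T) = 3.57
Step 4: f = 1/(exp(3.57)+1) = 0.02738

0.02738


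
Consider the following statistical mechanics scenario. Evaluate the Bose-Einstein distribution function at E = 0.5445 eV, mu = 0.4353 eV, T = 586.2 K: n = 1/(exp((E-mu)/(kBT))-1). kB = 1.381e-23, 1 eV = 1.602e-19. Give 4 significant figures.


Step 1: (E - mu) = 0.1092 eV
Step 2: x = (E-mu)*eV/(kB*T) = 0.1092*1.602e-19/(1.381e-23*586.2) = 2.161
Step 3: exp(x) = 8.679
Step 4: n = 1/(exp(x)-1) = 0.1302

0.1302


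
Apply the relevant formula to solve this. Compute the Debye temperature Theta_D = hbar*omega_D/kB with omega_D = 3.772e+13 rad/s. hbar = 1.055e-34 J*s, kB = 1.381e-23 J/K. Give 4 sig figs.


Step 1: hbar*omega_D = 1.055e-34 * 3.772e+13 = 3.979e-21 J
Step 2: Theta_D = 3.979e-21 / 1.381e-23
Step 3: Theta_D = 288.2 K

288.2


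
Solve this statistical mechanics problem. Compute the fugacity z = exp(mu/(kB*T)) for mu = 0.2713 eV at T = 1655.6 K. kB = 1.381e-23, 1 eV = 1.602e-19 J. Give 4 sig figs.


Step 1: Convert mu to Joules: 0.2713*1.602e-19 = 4.346e-20 J
Step 2: kB*T = 1.381e-23*1655.6 = 2.286e-20 J
Step 3: mu/(kB*T) = 1.901
Step 4: z = exp(1.901) = 6.692

6.692


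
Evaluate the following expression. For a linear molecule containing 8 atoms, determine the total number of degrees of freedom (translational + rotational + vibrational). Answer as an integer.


Step 1: Translational DOF = 3
Step 2: Rotational DOF (linear) = 2
Step 3: Vibrational DOF = 3*8 - 5 = 19
Step 4: Total = 3 + 2 + 19 = 24

24


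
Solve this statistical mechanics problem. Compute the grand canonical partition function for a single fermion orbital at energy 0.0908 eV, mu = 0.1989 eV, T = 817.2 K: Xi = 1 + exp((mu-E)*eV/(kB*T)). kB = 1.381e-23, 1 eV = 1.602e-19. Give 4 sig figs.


Step 1: (mu - E) = 0.1989 - 0.0908 = 0.1081 eV
Step 2: x = (mu-E)*eV/(kB*T) = 0.1081*1.602e-19/(1.381e-23*817.2) = 1.534
Step 3: exp(x) = 4.639
Step 4: Xi = 1 + 4.639 = 5.639

5.639


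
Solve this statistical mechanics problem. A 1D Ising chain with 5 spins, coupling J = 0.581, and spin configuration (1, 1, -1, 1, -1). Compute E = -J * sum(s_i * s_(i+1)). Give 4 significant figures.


Step 1: Nearest-neighbor products: 1, -1, -1, -1
Step 2: Sum of products = -2
Step 3: E = -0.581 * -2 = 1.162

1.162


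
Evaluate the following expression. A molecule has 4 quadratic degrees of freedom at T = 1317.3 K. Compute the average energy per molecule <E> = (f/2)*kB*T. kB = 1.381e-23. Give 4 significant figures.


Step 1: f/2 = 4/2 = 2
Step 2: kB*T = 1.381e-23 * 1317.3 = 1.819e-20
Step 3: <E> = 2 * 1.819e-20 = 3.638e-20 J

3.638e-20


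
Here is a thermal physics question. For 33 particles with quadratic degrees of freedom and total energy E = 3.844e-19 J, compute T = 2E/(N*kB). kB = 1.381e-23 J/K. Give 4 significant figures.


Step 1: Numerator = 2*E = 2*3.844e-19 = 7.688e-19 J
Step 2: Denominator = N*kB = 33*1.381e-23 = 4.557e-22
Step 3: T = 7.688e-19 / 4.557e-22 = 1687 K

1687


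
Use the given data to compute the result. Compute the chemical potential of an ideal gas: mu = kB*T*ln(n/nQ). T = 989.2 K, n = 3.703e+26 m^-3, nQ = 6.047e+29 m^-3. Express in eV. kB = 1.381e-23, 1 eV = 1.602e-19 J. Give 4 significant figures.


Step 1: n/nQ = 3.703e+26/6.047e+29 = 0.0006124
Step 2: ln(n/nQ) = -7.398
Step 3: mu = kB*T*ln(n/nQ) = 1.366e-20*-7.398 = -1.011e-19 J
Step 4: Convert to eV: -1.011e-19/1.602e-19 = -0.6309 eV

-0.6309


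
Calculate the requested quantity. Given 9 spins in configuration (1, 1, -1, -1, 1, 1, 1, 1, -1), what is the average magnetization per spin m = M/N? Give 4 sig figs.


Step 1: Count up spins (+1): 6, down spins (-1): 3
Step 2: Total magnetization M = 6 - 3 = 3
Step 3: m = M/N = 3/9 = 0.3333

0.3333


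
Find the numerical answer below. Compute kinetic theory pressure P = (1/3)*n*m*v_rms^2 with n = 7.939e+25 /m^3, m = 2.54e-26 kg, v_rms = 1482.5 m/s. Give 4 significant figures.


Step 1: v_rms^2 = 1482.5^2 = 2.198e+06
Step 2: n*m = 7.939e+25*2.54e-26 = 2.017
Step 3: P = (1/3)*2.017*2.198e+06 = 1.477e+06 Pa

1.477e+06


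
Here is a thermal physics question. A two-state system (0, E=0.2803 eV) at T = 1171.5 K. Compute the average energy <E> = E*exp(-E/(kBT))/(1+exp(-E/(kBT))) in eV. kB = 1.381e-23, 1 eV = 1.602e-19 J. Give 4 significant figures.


Step 1: beta*E = 0.2803*1.602e-19/(1.381e-23*1171.5) = 2.776
Step 2: exp(-beta*E) = 0.06231
Step 3: <E> = 0.2803*0.06231/(1+0.06231) = 0.01644 eV

0.01644


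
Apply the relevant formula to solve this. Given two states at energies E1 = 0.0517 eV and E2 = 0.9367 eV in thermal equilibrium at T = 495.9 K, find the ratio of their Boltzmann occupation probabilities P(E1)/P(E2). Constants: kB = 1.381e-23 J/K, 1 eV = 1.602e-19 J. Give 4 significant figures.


Step 1: Compute energy difference dE = E1 - E2 = 0.0517 - 0.9367 = -0.885 eV
Step 2: Convert to Joules: dE_J = -0.885 * 1.602e-19 = -1.418e-19 J
Step 3: Compute exponent = -dE_J / (kB * T) = -(-1.418e-19) / (1.381e-23 * 495.9) = 20.7
Step 4: P(E1)/P(E2) = exp(20.7) = 9.792e+08

9.792e+08


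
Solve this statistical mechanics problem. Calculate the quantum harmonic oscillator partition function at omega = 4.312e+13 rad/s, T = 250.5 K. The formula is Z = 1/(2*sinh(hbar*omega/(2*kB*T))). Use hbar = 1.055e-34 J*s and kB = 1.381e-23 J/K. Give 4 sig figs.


Step 1: Compute x = hbar*omega/(kB*T) = 1.055e-34*4.312e+13/(1.381e-23*250.5) = 1.315
Step 2: x/2 = 0.6575
Step 3: sinh(x/2) = 0.7059
Step 4: Z = 1/(2*0.7059) = 0.7083

0.7083


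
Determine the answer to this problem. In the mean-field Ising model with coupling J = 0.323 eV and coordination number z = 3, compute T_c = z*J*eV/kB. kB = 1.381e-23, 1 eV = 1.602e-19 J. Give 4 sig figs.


Step 1: z*J = 3*0.323 = 0.969 eV
Step 2: Convert to Joules: 0.969*1.602e-19 = 1.552e-19 J
Step 3: T_c = 1.552e-19 / 1.381e-23 = 1.124e+04 K

1.124e+04


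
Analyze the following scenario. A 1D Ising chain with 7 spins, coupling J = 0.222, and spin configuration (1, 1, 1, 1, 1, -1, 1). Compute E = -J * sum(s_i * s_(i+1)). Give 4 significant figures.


Step 1: Nearest-neighbor products: 1, 1, 1, 1, -1, -1
Step 2: Sum of products = 2
Step 3: E = -0.222 * 2 = -0.444

-0.444


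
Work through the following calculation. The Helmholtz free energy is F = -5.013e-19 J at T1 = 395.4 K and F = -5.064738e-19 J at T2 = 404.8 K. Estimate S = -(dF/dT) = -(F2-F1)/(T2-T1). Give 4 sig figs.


Step 1: dF = F2 - F1 = -5.064738e-19 - (-5.013e-19) = -5.1738e-21 J
Step 2: dT = T2 - T1 = 404.8 - 395.4 = 9.4 K
Step 3: S = -dF/dT = -(-5.1738e-21)/9.4 = 5.504e-22 J/K

5.504e-22


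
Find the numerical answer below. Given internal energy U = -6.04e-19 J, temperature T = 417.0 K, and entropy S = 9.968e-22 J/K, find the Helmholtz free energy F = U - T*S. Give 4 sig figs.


Step 1: T*S = 417.0 * 9.968e-22 = 4.157e-19 J
Step 2: F = U - T*S = -6.04e-19 - 4.157e-19
Step 3: F = -1.02e-18 J

-1.02e-18


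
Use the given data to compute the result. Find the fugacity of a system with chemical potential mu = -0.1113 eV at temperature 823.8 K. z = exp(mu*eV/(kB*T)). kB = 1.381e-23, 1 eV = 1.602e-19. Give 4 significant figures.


Step 1: Convert mu to Joules: -0.1113*1.602e-19 = -1.783e-20 J
Step 2: kB*T = 1.381e-23*823.8 = 1.138e-20 J
Step 3: mu/(kB*T) = -1.567
Step 4: z = exp(-1.567) = 0.2086

0.2086


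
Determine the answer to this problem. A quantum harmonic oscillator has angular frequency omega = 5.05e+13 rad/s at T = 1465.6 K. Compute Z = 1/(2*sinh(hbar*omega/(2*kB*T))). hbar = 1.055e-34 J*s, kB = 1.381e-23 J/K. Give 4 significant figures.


Step 1: Compute x = hbar*omega/(kB*T) = 1.055e-34*5.05e+13/(1.381e-23*1465.6) = 0.2632
Step 2: x/2 = 0.1316
Step 3: sinh(x/2) = 0.132
Step 4: Z = 1/(2*0.132) = 3.788

3.788


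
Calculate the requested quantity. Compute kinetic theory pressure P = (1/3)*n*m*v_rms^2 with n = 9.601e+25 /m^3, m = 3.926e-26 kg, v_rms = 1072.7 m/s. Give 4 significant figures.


Step 1: v_rms^2 = 1072.7^2 = 1.151e+06
Step 2: n*m = 9.601e+25*3.926e-26 = 3.769
Step 3: P = (1/3)*3.769*1.151e+06 = 1.446e+06 Pa

1.446e+06


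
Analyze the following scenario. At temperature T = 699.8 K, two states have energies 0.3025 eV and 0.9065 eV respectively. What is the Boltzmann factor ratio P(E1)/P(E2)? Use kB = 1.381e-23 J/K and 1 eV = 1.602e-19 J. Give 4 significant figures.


Step 1: Compute energy difference dE = E1 - E2 = 0.3025 - 0.9065 = -0.604 eV
Step 2: Convert to Joules: dE_J = -0.604 * 1.602e-19 = -9.676e-20 J
Step 3: Compute exponent = -dE_J / (kB * T) = -(-9.676e-20) / (1.381e-23 * 699.8) = 10.01
Step 4: P(E1)/P(E2) = exp(10.01) = 2.23e+04

2.23e+04


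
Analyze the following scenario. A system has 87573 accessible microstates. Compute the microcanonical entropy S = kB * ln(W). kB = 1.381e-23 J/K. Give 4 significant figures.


Step 1: ln(W) = ln(87573) = 11.38
Step 2: S = kB * ln(W) = 1.381e-23 * 11.38
Step 3: S = 1.572e-22 J/K

1.572e-22


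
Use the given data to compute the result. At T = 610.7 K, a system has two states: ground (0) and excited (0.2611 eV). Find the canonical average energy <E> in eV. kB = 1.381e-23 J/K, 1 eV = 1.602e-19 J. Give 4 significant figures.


Step 1: beta*E = 0.2611*1.602e-19/(1.381e-23*610.7) = 4.96
Step 2: exp(-beta*E) = 0.007016
Step 3: <E> = 0.2611*0.007016/(1+0.007016) = 0.001819 eV

0.001819


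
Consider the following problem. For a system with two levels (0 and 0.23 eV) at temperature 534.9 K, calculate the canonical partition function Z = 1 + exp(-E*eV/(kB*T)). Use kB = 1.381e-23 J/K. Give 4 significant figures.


Step 1: Compute beta*E = E*eV/(kB*T) = 0.23*1.602e-19/(1.381e-23*534.9) = 4.988
Step 2: exp(-beta*E) = exp(-4.988) = 0.006819
Step 3: Z = 1 + 0.006819 = 1.007

1.007


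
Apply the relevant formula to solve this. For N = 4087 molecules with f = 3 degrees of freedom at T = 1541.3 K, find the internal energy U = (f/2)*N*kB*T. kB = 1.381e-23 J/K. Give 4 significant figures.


Step 1: f/2 = 3/2 = 1.5
Step 2: N*kB*T = 4087*1.381e-23*1541.3 = 8.699e-17
Step 3: U = 1.5 * 8.699e-17 = 1.305e-16 J

1.305e-16


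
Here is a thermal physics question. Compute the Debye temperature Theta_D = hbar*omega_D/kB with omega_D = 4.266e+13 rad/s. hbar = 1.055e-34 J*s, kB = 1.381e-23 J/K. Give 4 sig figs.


Step 1: hbar*omega_D = 1.055e-34 * 4.266e+13 = 4.501e-21 J
Step 2: Theta_D = 4.501e-21 / 1.381e-23
Step 3: Theta_D = 325.9 K

325.9


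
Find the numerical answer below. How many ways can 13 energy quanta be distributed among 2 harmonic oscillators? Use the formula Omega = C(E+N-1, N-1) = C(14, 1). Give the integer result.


Step 1: Use binomial coefficient C(14, 1)
Step 2: Numerator = 14! / 13!
Step 3: Denominator = 1!
Step 4: Omega = 14

14


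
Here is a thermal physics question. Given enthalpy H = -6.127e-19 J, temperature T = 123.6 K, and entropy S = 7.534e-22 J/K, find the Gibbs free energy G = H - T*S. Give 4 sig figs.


Step 1: T*S = 123.6 * 7.534e-22 = 9.312e-20 J
Step 2: G = H - T*S = -6.127e-19 - 9.312e-20
Step 3: G = -7.058e-19 J

-7.058e-19


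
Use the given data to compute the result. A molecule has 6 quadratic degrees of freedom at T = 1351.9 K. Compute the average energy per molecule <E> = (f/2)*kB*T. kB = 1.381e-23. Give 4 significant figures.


Step 1: f/2 = 6/2 = 3
Step 2: kB*T = 1.381e-23 * 1351.9 = 1.867e-20
Step 3: <E> = 3 * 1.867e-20 = 5.601e-20 J

5.601e-20


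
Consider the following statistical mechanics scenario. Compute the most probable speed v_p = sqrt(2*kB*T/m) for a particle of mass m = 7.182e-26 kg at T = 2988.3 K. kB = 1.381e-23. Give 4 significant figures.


Step 1: Numerator = 2*kB*T = 2*1.381e-23*2988.3 = 8.254e-20
Step 2: Ratio = 8.254e-20 / 7.182e-26 = 1.149e+06
Step 3: v_p = sqrt(1.149e+06) = 1072 m/s

1072


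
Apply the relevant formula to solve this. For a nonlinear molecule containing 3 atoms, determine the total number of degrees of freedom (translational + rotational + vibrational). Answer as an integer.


Step 1: Translational DOF = 3
Step 2: Rotational DOF (nonlinear) = 3
Step 3: Vibrational DOF = 3*3 - 6 = 3
Step 4: Total = 3 + 3 + 3 = 9

9


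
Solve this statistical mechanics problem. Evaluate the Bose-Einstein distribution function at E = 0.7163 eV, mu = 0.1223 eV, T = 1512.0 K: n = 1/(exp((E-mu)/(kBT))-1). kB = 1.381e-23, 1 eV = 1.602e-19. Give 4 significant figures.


Step 1: (E - mu) = 0.594 eV
Step 2: x = (E-mu)*eV/(kB*T) = 0.594*1.602e-19/(1.381e-23*1512.0) = 4.557
Step 3: exp(x) = 95.32
Step 4: n = 1/(exp(x)-1) = 0.0106

0.0106


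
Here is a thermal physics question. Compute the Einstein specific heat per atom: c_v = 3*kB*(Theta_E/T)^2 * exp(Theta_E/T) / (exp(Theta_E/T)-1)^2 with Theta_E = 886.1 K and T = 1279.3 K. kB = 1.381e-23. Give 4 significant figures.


Step 1: x = Theta_E/T = 886.1/1279.3 = 0.6926
Step 2: x^2 = 0.4798
Step 3: exp(x) = 1.999
Step 4: c_v = 3*1.381e-23*0.4798*1.999/(1.999-1)^2 = 3.981e-23

3.981e-23


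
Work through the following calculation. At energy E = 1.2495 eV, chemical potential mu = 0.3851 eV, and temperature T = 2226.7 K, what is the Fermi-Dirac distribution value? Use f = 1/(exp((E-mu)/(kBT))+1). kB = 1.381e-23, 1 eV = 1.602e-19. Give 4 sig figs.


Step 1: (E - mu) = 1.2495 - 0.3851 = 0.8644 eV
Step 2: Convert: (E-mu)*eV = 1.385e-19 J
Step 3: x = (E-mu)*eV/(kB*T) = 4.503
Step 4: f = 1/(exp(4.503)+1) = 0.01095

0.01095


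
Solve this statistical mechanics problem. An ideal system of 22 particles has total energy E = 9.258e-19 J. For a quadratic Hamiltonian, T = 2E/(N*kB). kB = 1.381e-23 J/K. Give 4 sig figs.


Step 1: Numerator = 2*E = 2*9.258e-19 = 1.852e-18 J
Step 2: Denominator = N*kB = 22*1.381e-23 = 3.038e-22
Step 3: T = 1.852e-18 / 3.038e-22 = 6094 K

6094


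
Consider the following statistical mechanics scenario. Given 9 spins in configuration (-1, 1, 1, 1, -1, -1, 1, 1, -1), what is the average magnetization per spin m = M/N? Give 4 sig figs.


Step 1: Count up spins (+1): 5, down spins (-1): 4
Step 2: Total magnetization M = 5 - 4 = 1
Step 3: m = M/N = 1/9 = 0.1111

0.1111


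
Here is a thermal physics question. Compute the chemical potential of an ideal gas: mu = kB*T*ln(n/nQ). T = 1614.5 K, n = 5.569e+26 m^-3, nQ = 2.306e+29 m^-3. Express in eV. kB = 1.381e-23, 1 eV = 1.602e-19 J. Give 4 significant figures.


Step 1: n/nQ = 5.569e+26/2.306e+29 = 0.002415
Step 2: ln(n/nQ) = -6.026
Step 3: mu = kB*T*ln(n/nQ) = 2.23e-20*-6.026 = -1.344e-19 J
Step 4: Convert to eV: -1.344e-19/1.602e-19 = -0.8387 eV

-0.8387


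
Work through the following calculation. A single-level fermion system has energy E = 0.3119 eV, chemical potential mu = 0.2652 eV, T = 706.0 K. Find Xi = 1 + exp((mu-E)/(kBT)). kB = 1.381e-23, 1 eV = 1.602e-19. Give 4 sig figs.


Step 1: (mu - E) = 0.2652 - 0.3119 = -0.0467 eV
Step 2: x = (mu-E)*eV/(kB*T) = -0.0467*1.602e-19/(1.381e-23*706.0) = -0.7673
Step 3: exp(x) = 0.4643
Step 4: Xi = 1 + 0.4643 = 1.464

1.464


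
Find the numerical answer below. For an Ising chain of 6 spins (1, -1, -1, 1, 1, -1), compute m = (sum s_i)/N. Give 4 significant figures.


Step 1: Count up spins (+1): 3, down spins (-1): 3
Step 2: Total magnetization M = 3 - 3 = 0
Step 3: m = M/N = 0/6 = 0

0


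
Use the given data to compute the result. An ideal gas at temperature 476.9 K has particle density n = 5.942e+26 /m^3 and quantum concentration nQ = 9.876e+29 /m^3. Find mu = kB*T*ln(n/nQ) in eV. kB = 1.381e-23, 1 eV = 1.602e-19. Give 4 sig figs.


Step 1: n/nQ = 5.942e+26/9.876e+29 = 0.0006017
Step 2: ln(n/nQ) = -7.416
Step 3: mu = kB*T*ln(n/nQ) = 6.586e-21*-7.416 = -4.884e-20 J
Step 4: Convert to eV: -4.884e-20/1.602e-19 = -0.3049 eV

-0.3049


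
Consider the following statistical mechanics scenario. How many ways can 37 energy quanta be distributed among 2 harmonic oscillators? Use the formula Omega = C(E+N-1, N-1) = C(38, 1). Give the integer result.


Step 1: Use binomial coefficient C(38, 1)
Step 2: Numerator = 38! / 37!
Step 3: Denominator = 1!
Step 4: Omega = 38

38


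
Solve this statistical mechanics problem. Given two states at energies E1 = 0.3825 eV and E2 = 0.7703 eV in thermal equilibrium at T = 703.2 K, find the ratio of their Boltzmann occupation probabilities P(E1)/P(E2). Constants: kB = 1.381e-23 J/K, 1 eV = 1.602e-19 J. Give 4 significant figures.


Step 1: Compute energy difference dE = E1 - E2 = 0.3825 - 0.7703 = -0.3878 eV
Step 2: Convert to Joules: dE_J = -0.3878 * 1.602e-19 = -6.213e-20 J
Step 3: Compute exponent = -dE_J / (kB * T) = -(-6.213e-20) / (1.381e-23 * 703.2) = 6.397
Step 4: P(E1)/P(E2) = exp(6.397) = 600.2

600.2


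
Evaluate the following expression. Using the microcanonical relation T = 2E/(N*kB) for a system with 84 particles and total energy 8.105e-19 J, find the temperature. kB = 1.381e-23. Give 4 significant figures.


Step 1: Numerator = 2*E = 2*8.105e-19 = 1.621e-18 J
Step 2: Denominator = N*kB = 84*1.381e-23 = 1.16e-21
Step 3: T = 1.621e-18 / 1.16e-21 = 1397 K

1397


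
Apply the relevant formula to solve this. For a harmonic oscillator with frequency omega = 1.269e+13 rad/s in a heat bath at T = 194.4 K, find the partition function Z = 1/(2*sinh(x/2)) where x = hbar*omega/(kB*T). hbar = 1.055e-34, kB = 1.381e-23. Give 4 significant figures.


Step 1: Compute x = hbar*omega/(kB*T) = 1.055e-34*1.269e+13/(1.381e-23*194.4) = 0.4987
Step 2: x/2 = 0.2493
Step 3: sinh(x/2) = 0.2519
Step 4: Z = 1/(2*0.2519) = 1.985

1.985


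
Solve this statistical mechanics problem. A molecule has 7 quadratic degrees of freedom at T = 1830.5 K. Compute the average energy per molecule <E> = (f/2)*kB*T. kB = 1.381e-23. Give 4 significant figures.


Step 1: f/2 = 7/2 = 3.5
Step 2: kB*T = 1.381e-23 * 1830.5 = 2.528e-20
Step 3: <E> = 3.5 * 2.528e-20 = 8.848e-20 J

8.848e-20


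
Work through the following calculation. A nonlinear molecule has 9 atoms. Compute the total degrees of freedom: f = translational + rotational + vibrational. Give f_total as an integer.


Step 1: Translational DOF = 3
Step 2: Rotational DOF (nonlinear) = 3
Step 3: Vibrational DOF = 3*9 - 6 = 21
Step 4: Total = 3 + 3 + 21 = 27

27


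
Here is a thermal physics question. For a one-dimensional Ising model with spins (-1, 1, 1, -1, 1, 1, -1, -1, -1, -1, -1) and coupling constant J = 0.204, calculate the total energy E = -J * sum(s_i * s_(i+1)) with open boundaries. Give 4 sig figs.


Step 1: Nearest-neighbor products: -1, 1, -1, -1, 1, -1, 1, 1, 1, 1
Step 2: Sum of products = 2
Step 3: E = -0.204 * 2 = -0.408

-0.408


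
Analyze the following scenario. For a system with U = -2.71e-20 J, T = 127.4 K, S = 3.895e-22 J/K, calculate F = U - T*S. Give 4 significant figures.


Step 1: T*S = 127.4 * 3.895e-22 = 4.962e-20 J
Step 2: F = U - T*S = -2.71e-20 - 4.962e-20
Step 3: F = -7.672e-20 J

-7.672e-20


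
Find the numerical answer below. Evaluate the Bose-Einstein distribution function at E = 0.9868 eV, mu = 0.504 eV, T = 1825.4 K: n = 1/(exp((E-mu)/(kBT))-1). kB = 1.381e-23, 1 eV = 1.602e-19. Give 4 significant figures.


Step 1: (E - mu) = 0.4828 eV
Step 2: x = (E-mu)*eV/(kB*T) = 0.4828*1.602e-19/(1.381e-23*1825.4) = 3.068
Step 3: exp(x) = 21.5
Step 4: n = 1/(exp(x)-1) = 0.04877

0.04877


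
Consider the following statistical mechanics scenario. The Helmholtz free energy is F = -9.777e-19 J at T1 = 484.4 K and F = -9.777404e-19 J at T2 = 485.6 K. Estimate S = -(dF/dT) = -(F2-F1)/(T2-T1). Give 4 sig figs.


Step 1: dF = F2 - F1 = -9.777404e-19 - (-9.777e-19) = -4.04e-23 J
Step 2: dT = T2 - T1 = 485.6 - 484.4 = 1.2 K
Step 3: S = -dF/dT = -(-4.04e-23)/1.2 = 3.367e-23 J/K

3.367e-23


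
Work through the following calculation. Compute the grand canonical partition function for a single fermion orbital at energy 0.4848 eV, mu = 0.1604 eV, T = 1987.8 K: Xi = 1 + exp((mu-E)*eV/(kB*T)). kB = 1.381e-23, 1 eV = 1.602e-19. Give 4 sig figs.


Step 1: (mu - E) = 0.1604 - 0.4848 = -0.3244 eV
Step 2: x = (mu-E)*eV/(kB*T) = -0.3244*1.602e-19/(1.381e-23*1987.8) = -1.893
Step 3: exp(x) = 0.1506
Step 4: Xi = 1 + 0.1506 = 1.151

1.151


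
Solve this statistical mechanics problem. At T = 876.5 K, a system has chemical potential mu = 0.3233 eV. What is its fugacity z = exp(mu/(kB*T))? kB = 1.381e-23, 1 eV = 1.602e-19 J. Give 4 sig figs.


Step 1: Convert mu to Joules: 0.3233*1.602e-19 = 5.179e-20 J
Step 2: kB*T = 1.381e-23*876.5 = 1.21e-20 J
Step 3: mu/(kB*T) = 4.279
Step 4: z = exp(4.279) = 72.15

72.15


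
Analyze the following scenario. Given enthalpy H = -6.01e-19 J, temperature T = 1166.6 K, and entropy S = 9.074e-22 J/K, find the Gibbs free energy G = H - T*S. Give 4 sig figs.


Step 1: T*S = 1166.6 * 9.074e-22 = 1.059e-18 J
Step 2: G = H - T*S = -6.01e-19 - 1.059e-18
Step 3: G = -1.66e-18 J

-1.66e-18


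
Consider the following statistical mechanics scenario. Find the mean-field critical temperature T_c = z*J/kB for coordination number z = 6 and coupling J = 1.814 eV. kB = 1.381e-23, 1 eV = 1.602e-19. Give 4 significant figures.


Step 1: z*J = 6*1.814 = 10.88 eV
Step 2: Convert to Joules: 10.88*1.602e-19 = 1.744e-18 J
Step 3: T_c = 1.744e-18 / 1.381e-23 = 1.263e+05 K

1.263e+05


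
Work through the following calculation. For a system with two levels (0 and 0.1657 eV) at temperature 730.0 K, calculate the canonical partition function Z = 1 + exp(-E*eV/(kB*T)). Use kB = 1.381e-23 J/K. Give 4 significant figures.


Step 1: Compute beta*E = E*eV/(kB*T) = 0.1657*1.602e-19/(1.381e-23*730.0) = 2.633
Step 2: exp(-beta*E) = exp(-2.633) = 0.07185
Step 3: Z = 1 + 0.07185 = 1.072

1.072


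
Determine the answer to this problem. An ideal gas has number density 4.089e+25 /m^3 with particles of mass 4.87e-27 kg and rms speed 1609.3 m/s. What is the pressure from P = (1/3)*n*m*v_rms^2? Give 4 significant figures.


Step 1: v_rms^2 = 1609.3^2 = 2.59e+06
Step 2: n*m = 4.089e+25*4.87e-27 = 0.1991
Step 3: P = (1/3)*0.1991*2.59e+06 = 1.719e+05 Pa

1.719e+05


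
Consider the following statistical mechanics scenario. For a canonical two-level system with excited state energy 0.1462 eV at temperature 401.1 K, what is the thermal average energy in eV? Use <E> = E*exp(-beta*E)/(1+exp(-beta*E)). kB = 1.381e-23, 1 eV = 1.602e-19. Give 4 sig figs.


Step 1: beta*E = 0.1462*1.602e-19/(1.381e-23*401.1) = 4.228
Step 2: exp(-beta*E) = 0.01458
Step 3: <E> = 0.1462*0.01458/(1+0.01458) = 0.002101 eV

0.002101


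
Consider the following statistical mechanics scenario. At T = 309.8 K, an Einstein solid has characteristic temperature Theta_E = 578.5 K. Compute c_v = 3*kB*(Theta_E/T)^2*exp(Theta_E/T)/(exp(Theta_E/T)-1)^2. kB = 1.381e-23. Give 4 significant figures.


Step 1: x = Theta_E/T = 578.5/309.8 = 1.867
Step 2: x^2 = 3.487
Step 3: exp(x) = 6.471
Step 4: c_v = 3*1.381e-23*3.487*6.471/(6.471-1)^2 = 3.123e-23

3.123e-23


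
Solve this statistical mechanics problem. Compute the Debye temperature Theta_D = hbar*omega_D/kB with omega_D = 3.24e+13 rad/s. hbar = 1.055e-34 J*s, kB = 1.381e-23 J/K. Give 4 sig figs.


Step 1: hbar*omega_D = 1.055e-34 * 3.24e+13 = 3.418e-21 J
Step 2: Theta_D = 3.418e-21 / 1.381e-23
Step 3: Theta_D = 247.5 K

247.5


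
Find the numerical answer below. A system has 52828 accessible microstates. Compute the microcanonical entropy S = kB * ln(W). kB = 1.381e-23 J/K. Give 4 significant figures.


Step 1: ln(W) = ln(52828) = 10.87
Step 2: S = kB * ln(W) = 1.381e-23 * 10.87
Step 3: S = 1.502e-22 J/K

1.502e-22


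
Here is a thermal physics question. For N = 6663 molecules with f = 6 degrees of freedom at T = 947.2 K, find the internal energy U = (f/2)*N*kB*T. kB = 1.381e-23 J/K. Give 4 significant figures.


Step 1: f/2 = 6/2 = 3.0
Step 2: N*kB*T = 6663*1.381e-23*947.2 = 8.716e-17
Step 3: U = 3.0 * 8.716e-17 = 2.615e-16 J

2.615e-16


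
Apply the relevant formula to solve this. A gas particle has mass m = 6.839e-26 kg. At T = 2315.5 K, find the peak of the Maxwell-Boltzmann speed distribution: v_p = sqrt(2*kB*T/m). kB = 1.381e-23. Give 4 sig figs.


Step 1: Numerator = 2*kB*T = 2*1.381e-23*2315.5 = 6.395e-20
Step 2: Ratio = 6.395e-20 / 6.839e-26 = 9.351e+05
Step 3: v_p = sqrt(9.351e+05) = 967 m/s

967


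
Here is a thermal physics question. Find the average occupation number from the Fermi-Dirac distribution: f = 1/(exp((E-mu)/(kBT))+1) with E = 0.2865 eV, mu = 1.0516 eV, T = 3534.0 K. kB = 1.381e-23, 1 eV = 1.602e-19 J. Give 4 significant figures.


Step 1: (E - mu) = 0.2865 - 1.0516 = -0.7651 eV
Step 2: Convert: (E-mu)*eV = -1.226e-19 J
Step 3: x = (E-mu)*eV/(kB*T) = -2.511
Step 4: f = 1/(exp(-2.511)+1) = 0.9249

0.9249


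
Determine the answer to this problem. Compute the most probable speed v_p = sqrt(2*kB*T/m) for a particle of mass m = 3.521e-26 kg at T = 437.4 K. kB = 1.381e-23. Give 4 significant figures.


Step 1: Numerator = 2*kB*T = 2*1.381e-23*437.4 = 1.208e-20
Step 2: Ratio = 1.208e-20 / 3.521e-26 = 3.431e+05
Step 3: v_p = sqrt(3.431e+05) = 585.8 m/s

585.8


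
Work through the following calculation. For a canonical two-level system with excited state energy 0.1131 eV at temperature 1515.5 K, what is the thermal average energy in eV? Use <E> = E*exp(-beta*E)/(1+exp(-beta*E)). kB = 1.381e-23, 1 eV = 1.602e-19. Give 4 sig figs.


Step 1: beta*E = 0.1131*1.602e-19/(1.381e-23*1515.5) = 0.8657
Step 2: exp(-beta*E) = 0.4208
Step 3: <E> = 0.1131*0.4208/(1+0.4208) = 0.03349 eV

0.03349


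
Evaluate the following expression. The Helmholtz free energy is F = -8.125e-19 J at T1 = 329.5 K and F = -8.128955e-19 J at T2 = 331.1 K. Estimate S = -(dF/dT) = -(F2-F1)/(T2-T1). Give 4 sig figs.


Step 1: dF = F2 - F1 = -8.128955e-19 - (-8.125e-19) = -3.955e-22 J
Step 2: dT = T2 - T1 = 331.1 - 329.5 = 1.6 K
Step 3: S = -dF/dT = -(-3.955e-22)/1.6 = 2.472e-22 J/K

2.472e-22


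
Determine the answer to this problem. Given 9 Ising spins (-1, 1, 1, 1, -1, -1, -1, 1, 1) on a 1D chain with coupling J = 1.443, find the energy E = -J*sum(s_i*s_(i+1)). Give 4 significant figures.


Step 1: Nearest-neighbor products: -1, 1, 1, -1, 1, 1, -1, 1
Step 2: Sum of products = 2
Step 3: E = -1.443 * 2 = -2.886

-2.886


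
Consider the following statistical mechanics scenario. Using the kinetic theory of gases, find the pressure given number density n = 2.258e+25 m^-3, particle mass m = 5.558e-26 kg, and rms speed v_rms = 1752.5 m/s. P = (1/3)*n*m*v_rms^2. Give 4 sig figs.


Step 1: v_rms^2 = 1752.5^2 = 3.071e+06
Step 2: n*m = 2.258e+25*5.558e-26 = 1.255
Step 3: P = (1/3)*1.255*3.071e+06 = 1.285e+06 Pa

1.285e+06


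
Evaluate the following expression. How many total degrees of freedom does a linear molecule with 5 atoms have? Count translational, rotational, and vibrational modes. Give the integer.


Step 1: Translational DOF = 3
Step 2: Rotational DOF (linear) = 2
Step 3: Vibrational DOF = 3*5 - 5 = 10
Step 4: Total = 3 + 2 + 10 = 15

15


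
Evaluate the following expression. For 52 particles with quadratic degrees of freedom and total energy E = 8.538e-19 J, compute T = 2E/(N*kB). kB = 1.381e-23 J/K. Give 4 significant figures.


Step 1: Numerator = 2*E = 2*8.538e-19 = 1.708e-18 J
Step 2: Denominator = N*kB = 52*1.381e-23 = 7.181e-22
Step 3: T = 1.708e-18 / 7.181e-22 = 2378 K

2378
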